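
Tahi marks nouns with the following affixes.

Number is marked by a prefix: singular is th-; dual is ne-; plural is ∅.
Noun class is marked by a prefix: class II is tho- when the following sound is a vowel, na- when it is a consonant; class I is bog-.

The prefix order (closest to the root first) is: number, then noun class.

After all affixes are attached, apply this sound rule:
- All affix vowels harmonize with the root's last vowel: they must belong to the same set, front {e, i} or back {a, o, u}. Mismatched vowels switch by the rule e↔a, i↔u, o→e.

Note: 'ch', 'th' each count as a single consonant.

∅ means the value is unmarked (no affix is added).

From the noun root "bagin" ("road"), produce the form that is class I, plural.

number = plural: zero marking, form stays bagin.
Attach noun class class I bog- → bogbagin.
Apply vowel harmony: bogbagin → begbagin.

begbagin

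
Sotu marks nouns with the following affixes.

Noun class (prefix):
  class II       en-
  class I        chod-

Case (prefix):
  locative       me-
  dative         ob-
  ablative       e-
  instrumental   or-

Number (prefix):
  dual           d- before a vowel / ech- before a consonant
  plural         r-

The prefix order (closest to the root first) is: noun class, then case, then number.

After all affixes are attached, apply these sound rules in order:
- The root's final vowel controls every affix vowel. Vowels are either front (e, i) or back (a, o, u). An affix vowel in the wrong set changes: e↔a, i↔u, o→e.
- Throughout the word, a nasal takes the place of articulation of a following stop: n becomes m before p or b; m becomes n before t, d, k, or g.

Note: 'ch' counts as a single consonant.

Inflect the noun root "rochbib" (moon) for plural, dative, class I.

Attach noun class class I chod- → chodrochbib.
Attach case dative ob- → obchodrochbib.
Attach number plural r- → robchodrochbib.
Apply vowel harmony: robchodrochbib → rebchedrochbib.
Nasal assimilation: no change.

rebchedrochbib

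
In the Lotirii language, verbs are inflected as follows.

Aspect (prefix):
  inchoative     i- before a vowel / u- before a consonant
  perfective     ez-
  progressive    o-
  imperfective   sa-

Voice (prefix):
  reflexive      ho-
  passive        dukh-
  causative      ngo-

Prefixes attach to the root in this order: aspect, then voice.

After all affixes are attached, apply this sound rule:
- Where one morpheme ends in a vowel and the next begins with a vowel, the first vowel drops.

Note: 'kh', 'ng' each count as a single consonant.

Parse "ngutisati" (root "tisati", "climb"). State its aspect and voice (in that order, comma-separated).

Segment: ngo-u-tisati.
aspect: i/u- → inchoative.
voice: ngo- → causative.

inchoative, causative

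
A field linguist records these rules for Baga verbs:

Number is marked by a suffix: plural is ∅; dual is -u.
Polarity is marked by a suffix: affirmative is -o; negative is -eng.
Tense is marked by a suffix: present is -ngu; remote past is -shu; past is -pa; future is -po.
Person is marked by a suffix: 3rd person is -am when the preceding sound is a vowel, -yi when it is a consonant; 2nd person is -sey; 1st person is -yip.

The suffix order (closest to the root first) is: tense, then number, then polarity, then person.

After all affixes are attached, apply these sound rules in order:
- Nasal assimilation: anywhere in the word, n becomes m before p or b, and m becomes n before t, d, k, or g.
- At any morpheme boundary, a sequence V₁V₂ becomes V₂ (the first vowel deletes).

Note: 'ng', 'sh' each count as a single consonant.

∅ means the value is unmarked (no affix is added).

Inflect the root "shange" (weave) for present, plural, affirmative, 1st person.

Attach tense present -ngu → shangengu.
number = plural: zero marking, form stays shangengu.
Attach polarity affirmative -o → shangenguo.
Attach person 1st person -yip → shangenguoyip.
Nasal assimilation: no change.
Apply vowel deletion: shangenguoyip → shangengoyip.

shangengoyip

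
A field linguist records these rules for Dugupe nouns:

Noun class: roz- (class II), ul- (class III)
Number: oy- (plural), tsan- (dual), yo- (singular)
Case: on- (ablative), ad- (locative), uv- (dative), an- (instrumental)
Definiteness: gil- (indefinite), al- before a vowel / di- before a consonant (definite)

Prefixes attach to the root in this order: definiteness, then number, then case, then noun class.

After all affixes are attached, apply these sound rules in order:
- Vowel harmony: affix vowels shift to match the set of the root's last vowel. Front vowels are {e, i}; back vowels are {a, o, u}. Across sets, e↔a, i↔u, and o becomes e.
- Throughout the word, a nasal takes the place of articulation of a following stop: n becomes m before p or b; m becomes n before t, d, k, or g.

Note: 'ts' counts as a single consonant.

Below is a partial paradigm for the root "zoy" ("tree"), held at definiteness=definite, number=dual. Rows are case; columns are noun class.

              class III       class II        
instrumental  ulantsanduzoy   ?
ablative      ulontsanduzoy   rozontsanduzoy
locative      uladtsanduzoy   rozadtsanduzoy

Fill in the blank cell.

rozantsanduzoy

Attach definiteness definite di- (before consonant 'z') → dizoy.
Attach number dual tsan- → tsandizoy.
Attach case instrumental an- → antsandizoy.
Attach noun class class II roz- → rozantsandizoy.
Apply vowel harmony: rozantsandizoy → rozantsanduzoy.
Nasal assimilation: no change.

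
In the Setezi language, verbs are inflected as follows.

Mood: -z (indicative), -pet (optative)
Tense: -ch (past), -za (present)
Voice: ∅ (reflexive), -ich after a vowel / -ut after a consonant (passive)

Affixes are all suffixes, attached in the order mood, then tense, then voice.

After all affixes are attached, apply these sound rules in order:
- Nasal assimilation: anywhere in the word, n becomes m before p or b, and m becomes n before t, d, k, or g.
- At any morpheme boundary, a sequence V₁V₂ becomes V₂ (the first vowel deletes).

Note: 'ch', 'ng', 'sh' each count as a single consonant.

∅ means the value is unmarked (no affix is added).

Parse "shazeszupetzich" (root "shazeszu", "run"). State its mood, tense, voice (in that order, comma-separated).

optative, present, passive

Segment: shazeszu-pet-za-ich.
mood: -pet → optative.
tense: -za → present.
voice: -ich/ut → passive.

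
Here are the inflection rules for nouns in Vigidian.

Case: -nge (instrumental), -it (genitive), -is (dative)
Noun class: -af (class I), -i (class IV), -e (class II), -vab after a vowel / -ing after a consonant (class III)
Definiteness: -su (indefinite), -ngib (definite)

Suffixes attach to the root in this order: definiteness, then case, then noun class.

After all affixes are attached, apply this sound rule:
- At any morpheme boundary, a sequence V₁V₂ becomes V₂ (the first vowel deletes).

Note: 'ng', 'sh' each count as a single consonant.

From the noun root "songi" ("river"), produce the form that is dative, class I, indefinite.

songisisaf

Attach definiteness indefinite -su → songisu.
Attach case dative -is → songisuis.
Attach noun class class I -af → songisuisaf.
Apply vowel deletion: songisuisaf → songisisaf.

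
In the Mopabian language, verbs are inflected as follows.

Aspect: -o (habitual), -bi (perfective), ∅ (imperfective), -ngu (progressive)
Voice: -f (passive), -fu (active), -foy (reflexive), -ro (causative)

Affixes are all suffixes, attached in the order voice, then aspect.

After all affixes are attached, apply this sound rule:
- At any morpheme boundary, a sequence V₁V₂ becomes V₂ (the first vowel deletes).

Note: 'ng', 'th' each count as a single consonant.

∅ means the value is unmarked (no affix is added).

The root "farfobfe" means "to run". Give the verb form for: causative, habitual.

farfobfero

Attach voice causative -ro → farfobfero.
Attach aspect habitual -o → farfobferoo.
Apply vowel deletion: farfobferoo → farfobfero.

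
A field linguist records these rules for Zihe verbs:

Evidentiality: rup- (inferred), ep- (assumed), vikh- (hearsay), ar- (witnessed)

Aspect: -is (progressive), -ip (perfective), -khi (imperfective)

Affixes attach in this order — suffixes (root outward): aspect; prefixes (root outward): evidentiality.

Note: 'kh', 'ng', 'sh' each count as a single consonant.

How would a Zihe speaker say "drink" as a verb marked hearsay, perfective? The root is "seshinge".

vikhseshingeip

Attach evidentiality hearsay vikh- → vikhseshinge.
Attach aspect perfective -ip → vikhseshingeip.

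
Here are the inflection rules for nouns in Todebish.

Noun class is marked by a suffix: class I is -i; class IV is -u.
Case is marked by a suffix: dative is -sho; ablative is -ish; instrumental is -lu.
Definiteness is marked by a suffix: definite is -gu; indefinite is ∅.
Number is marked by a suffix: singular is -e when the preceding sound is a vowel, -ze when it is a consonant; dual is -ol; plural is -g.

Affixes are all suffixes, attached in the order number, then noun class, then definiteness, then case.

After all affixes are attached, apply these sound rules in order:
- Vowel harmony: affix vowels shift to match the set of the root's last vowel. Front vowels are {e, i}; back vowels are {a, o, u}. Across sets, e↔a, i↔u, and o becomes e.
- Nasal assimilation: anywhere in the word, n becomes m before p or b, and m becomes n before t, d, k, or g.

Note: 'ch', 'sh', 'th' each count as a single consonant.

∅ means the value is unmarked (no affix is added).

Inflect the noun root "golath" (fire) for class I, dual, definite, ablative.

golatholuguush

Attach number dual -ol → golathol.
Attach noun class class I -i → golatholi.
Attach definiteness definite -gu → golatholigu.
Attach case ablative -ish → golatholiguish.
Apply vowel harmony: golatholiguish → golatholuguush.
Nasal assimilation: no change.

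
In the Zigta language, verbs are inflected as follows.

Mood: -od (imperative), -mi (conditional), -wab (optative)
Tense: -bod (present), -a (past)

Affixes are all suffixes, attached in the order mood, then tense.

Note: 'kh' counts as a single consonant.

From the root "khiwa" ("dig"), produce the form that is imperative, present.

Attach mood imperative -od → khiwaod.
Attach tense present -bod → khiwaodbod.

khiwaodbod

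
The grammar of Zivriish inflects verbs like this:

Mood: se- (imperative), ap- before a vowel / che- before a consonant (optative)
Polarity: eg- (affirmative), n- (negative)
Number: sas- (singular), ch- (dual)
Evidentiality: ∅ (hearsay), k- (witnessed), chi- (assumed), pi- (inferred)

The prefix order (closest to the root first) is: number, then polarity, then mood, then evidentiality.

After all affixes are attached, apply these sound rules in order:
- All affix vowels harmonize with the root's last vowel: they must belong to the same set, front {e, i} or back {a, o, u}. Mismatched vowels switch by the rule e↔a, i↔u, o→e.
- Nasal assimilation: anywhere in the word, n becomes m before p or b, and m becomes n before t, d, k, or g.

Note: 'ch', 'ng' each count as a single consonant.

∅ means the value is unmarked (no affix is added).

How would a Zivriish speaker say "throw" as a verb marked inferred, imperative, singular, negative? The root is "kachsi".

Attach number singular sas- → saskachsi.
Attach polarity negative n- → nsaskachsi.
Attach mood imperative se- → sensaskachsi.
Attach evidentiality inferred pi- → pisensaskachsi.
Apply vowel harmony: pisensaskachsi → pisenseskachsi.
Nasal assimilation: no change.

pisenseskachsi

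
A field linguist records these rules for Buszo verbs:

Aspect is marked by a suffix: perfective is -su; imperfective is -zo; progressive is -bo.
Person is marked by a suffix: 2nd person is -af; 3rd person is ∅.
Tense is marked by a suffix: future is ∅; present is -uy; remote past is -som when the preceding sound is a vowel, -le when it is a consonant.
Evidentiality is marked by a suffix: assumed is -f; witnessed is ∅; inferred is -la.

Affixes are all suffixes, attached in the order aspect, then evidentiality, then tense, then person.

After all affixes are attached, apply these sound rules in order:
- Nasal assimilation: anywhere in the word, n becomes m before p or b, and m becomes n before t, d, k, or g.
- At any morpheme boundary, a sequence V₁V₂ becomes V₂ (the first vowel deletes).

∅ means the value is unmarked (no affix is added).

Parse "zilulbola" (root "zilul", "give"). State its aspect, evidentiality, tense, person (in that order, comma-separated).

progressive, inferred, future, 3rd person

Segment: zilul-bo-la.
aspect: -bo → progressive.
evidentiality: -la → inferred.
tense: ∅ → future.
person: ∅ → 3rd person.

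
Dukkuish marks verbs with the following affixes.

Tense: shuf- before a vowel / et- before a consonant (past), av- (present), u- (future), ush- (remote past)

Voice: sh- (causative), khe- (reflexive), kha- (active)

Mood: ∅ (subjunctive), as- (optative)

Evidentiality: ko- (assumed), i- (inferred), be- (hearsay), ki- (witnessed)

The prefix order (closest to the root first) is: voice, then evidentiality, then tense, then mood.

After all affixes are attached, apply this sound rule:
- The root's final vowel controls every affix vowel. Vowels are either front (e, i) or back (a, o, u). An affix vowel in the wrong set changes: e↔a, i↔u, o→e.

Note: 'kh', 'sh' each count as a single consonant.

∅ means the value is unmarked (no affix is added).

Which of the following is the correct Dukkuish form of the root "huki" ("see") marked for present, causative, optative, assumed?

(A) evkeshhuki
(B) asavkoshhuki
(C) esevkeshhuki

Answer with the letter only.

C

Attach voice causative sh- → shhuki.
Attach evidentiality assumed ko- → koshhuki.
Attach tense present av- → avkoshhuki.
Attach mood optative as- → asavkoshhuki.
Apply vowel harmony: asavkoshhuki → esevkeshhuki.
So the correct form is esevkeshhuki, option (C).
(B) asavkoshhuki is wrong: it fails to apply the sound rule(s).
(A) evkeshhuki is wrong: it uses subjunctive instead of optative for mood.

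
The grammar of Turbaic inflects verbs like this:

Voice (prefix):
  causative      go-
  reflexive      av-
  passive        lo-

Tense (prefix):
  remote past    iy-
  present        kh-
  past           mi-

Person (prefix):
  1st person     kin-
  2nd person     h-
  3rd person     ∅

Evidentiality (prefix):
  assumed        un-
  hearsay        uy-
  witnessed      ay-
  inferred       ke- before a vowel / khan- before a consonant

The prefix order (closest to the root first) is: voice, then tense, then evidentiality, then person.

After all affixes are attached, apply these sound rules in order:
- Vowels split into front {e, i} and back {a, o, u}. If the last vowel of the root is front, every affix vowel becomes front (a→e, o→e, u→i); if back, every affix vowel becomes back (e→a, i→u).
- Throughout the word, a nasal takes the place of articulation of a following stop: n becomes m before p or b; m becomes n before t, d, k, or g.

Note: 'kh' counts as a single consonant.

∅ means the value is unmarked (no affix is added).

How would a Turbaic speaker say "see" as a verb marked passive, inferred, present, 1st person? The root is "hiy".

Attach voice passive lo- → lohiy.
Attach tense present kh- → khlohiy.
Attach evidentiality inferred khan- (before consonant 'kh') → khankhlohiy.
Attach person 1st person kin- → kinkhankhlohiy.
Apply vowel harmony: kinkhankhlohiy → kinkhenkhlehiy.
Nasal assimilation: no change.

kinkhenkhlehiy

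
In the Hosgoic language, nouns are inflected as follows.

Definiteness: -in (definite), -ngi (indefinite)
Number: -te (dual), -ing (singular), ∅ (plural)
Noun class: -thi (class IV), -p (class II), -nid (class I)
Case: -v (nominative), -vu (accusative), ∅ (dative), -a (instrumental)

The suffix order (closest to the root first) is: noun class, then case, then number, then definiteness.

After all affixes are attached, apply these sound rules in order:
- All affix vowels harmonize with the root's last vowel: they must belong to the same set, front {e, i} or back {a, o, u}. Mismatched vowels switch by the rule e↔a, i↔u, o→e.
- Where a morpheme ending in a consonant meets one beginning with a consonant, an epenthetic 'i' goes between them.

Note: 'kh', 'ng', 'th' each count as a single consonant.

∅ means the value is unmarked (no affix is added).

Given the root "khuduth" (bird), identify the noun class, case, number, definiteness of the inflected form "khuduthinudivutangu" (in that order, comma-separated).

class I, accusative, dual, indefinite

Segment: khuduth-nid-vu-te-ngi.
noun class: -nid → class I.
case: -vu → accusative.
number: -te → dual.
definiteness: -ngi → indefinite.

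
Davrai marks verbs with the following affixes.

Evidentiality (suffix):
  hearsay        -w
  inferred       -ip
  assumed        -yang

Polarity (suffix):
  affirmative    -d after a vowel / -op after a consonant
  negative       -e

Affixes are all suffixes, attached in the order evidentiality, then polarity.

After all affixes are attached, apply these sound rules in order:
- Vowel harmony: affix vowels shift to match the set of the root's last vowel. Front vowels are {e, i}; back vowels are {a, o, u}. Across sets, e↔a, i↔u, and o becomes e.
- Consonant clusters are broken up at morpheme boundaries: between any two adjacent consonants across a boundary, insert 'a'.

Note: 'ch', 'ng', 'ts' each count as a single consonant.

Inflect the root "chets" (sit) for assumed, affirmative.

chetsayengep

Attach evidentiality assumed -yang → chetsyang.
Attach polarity affirmative -op (after consonant 'ng') → chetsyangop.
Apply vowel harmony: chetsyangop → chetsyengep.
Apply epenthesis: chetsyengep → chetsayengep.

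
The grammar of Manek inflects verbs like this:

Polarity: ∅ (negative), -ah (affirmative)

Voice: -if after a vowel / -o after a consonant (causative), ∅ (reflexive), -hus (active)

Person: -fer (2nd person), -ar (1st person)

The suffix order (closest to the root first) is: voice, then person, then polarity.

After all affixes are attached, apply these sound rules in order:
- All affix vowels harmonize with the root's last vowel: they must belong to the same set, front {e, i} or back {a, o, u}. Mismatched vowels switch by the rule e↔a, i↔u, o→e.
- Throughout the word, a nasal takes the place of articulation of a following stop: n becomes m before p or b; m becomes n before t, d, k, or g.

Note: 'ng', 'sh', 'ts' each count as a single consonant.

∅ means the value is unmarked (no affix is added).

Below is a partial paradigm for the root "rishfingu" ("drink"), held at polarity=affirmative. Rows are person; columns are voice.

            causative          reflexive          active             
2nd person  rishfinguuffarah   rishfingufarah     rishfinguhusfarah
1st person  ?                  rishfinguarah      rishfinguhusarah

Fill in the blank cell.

Attach voice causative -if (after vowel 'u') → rishfinguif.
Attach person 1st person -ar → rishfinguifar.
Attach polarity affirmative -ah → rishfinguifarah.
Apply vowel harmony: rishfinguifarah → rishfinguufarah.
Nasal assimilation: no change.

rishfinguufarah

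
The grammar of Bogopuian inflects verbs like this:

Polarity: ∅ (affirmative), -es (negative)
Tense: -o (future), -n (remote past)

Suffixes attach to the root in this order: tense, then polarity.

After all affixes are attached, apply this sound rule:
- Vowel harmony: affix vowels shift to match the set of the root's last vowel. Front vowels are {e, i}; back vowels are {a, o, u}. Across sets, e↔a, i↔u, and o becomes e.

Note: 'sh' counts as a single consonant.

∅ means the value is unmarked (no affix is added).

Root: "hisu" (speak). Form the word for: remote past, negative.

Attach tense remote past -n → hisun.
Attach polarity negative -es → hisunes.
Apply vowel harmony: hisunes → hisunas.

hisunas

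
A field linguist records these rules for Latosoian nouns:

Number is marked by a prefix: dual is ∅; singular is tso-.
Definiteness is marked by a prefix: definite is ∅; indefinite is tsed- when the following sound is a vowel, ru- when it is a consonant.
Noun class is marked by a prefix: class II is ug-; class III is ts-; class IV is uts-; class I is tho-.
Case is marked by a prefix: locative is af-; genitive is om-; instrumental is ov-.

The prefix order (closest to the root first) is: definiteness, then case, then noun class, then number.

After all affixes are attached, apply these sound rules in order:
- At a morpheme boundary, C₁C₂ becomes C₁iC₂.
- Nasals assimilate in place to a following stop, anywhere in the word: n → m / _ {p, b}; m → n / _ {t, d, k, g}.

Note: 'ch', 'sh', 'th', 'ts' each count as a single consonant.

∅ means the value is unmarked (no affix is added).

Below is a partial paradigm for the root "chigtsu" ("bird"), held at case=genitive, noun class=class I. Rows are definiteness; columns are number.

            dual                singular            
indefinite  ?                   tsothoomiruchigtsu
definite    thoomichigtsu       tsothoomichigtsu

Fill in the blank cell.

thoomiruchigtsu

Attach definiteness indefinite ru- (before consonant 'ch') → ruchigtsu.
Attach case genitive om- → omruchigtsu.
Attach noun class class I tho- → thoomruchigtsu.
number = dual: zero marking, form stays thoomruchigtsu.
Apply epenthesis: thoomruchigtsu → thoomiruchigtsu.
Nasal assimilation: no change.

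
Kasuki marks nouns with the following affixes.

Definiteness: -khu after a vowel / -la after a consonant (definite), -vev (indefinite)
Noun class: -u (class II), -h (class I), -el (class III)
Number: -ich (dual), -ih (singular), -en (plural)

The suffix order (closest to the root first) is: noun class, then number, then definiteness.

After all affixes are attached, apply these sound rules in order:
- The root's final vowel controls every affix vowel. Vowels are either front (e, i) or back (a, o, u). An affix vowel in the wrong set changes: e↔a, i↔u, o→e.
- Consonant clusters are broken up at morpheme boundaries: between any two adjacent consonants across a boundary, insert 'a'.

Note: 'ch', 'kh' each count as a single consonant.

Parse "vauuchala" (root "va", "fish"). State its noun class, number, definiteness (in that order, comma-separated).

Segment: va-u-ich-la.
noun class: -u → class II.
number: -ich → dual.
definiteness: -khu/la → definite.

class II, dual, definite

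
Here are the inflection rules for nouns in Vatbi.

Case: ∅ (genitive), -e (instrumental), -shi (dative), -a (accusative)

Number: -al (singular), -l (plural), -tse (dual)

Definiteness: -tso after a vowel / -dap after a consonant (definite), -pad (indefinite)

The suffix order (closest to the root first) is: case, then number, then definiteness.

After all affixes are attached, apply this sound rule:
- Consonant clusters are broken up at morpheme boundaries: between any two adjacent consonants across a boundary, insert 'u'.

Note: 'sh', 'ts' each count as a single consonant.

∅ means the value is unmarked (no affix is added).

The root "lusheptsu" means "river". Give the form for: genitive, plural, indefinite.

case = genitive: zero marking, form stays lusheptsu.
Attach number plural -l → lusheptsul.
Attach definiteness indefinite -pad → lusheptsulpad.
Apply epenthesis: lusheptsulpad → lusheptsulupad.

lusheptsulupad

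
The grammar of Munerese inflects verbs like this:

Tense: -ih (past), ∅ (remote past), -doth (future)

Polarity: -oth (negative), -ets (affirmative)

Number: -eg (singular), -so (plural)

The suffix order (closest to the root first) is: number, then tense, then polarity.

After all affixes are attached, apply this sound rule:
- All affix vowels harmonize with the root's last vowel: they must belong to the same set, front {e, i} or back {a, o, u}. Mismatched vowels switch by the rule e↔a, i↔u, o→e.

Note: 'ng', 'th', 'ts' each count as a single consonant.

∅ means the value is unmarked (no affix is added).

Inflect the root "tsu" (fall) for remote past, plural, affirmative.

tsusoats

Attach number plural -so → tsuso.
tense = remote past: zero marking, form stays tsuso.
Attach polarity affirmative -ets → tsusoets.
Apply vowel harmony: tsusoets → tsusoats.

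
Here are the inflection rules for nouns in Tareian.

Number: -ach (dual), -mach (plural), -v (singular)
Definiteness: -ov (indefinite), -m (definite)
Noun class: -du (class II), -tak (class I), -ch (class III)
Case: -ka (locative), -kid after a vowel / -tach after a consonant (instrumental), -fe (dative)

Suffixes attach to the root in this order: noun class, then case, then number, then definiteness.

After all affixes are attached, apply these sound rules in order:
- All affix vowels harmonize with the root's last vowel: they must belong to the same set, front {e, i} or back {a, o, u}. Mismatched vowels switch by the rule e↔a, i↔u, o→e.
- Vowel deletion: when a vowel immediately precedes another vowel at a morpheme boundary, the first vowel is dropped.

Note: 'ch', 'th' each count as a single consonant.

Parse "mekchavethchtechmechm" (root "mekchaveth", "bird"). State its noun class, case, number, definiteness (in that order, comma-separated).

Segment: mekchaveth-ch-tach-mach-m.
noun class: -ch → class III.
case: -kid/tach → instrumental.
number: -mach → plural.
definiteness: -m → definite.

class III, instrumental, plural, definite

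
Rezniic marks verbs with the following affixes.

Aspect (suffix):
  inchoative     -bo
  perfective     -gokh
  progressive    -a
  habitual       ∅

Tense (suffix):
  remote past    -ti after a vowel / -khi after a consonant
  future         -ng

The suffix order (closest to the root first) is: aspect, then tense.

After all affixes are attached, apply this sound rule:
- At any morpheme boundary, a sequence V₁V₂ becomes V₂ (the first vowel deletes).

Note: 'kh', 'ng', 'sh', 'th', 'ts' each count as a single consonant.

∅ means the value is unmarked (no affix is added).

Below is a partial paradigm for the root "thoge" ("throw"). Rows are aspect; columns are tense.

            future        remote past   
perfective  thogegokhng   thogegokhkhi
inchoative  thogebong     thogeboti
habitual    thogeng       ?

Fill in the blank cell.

aspect = habitual: zero marking, form stays thoge.
Attach tense remote past -ti (after vowel 'e') → thogeti.
Vowel deletion: no change.

thogeti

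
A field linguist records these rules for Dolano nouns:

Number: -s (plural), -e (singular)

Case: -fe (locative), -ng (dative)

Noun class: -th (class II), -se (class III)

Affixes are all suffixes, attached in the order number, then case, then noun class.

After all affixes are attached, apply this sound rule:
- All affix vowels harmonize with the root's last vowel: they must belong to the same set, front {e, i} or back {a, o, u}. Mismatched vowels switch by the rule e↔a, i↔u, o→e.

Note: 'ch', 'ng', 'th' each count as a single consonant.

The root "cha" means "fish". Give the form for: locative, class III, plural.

Attach number plural -s → chas.
Attach case locative -fe → chasfe.
Attach noun class class III -se → chasfese.
Apply vowel harmony: chasfese → chasfasa.

chasfasa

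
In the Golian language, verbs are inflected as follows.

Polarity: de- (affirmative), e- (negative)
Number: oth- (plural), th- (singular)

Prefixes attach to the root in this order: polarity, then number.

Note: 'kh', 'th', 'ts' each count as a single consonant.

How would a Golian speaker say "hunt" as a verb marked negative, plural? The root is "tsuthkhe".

Attach polarity negative e- → etsuthkhe.
Attach number plural oth- → othetsuthkhe.

othetsuthkhe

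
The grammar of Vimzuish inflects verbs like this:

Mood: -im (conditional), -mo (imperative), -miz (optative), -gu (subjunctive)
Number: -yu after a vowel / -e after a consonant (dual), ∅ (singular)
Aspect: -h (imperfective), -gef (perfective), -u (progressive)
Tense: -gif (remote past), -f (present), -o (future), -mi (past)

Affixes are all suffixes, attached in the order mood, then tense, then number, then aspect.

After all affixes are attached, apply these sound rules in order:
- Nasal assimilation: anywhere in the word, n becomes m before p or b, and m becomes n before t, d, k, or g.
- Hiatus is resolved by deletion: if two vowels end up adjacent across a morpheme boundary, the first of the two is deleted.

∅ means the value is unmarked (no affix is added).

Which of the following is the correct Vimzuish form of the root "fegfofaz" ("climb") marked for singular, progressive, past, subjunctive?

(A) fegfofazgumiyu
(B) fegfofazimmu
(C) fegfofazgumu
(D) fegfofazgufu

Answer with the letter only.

C

Attach mood subjunctive -gu → fegfofazgu.
Attach tense past -mi → fegfofazgumi.
number = singular: zero marking, form stays fegfofazgumi.
Attach aspect progressive -u → fegfofazgumiu.
Nasal assimilation: no change.
Apply vowel deletion: fegfofazgumiu → fegfofazgumu.
So the correct form is fegfofazgumu, option (C).
(D) fegfofazgufu is wrong: it uses present instead of past for tense.
(A) fegfofazgumiyu is wrong: it uses dual instead of singular for number.
(B) fegfofazimmu is wrong: it uses conditional instead of subjunctive for mood.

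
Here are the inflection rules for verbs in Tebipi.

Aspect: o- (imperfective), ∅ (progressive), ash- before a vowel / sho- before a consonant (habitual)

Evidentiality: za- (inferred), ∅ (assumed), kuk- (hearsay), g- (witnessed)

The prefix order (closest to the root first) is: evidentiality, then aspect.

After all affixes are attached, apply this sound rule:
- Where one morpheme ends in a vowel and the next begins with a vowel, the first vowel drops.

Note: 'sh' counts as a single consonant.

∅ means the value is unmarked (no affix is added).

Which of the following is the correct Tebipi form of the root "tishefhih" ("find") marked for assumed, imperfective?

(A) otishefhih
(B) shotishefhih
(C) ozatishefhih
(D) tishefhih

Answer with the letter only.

A

evidentiality = assumed: zero marking, form stays tishefhih.
Attach aspect imperfective o- → otishefhih.
Vowel deletion: no change.
So the correct form is otishefhih, option (A).
(D) tishefhih is wrong: it uses progressive instead of imperfective for aspect.
(B) shotishefhih is wrong: it uses habitual instead of imperfective for aspect.
(C) ozatishefhih is wrong: it uses inferred instead of assumed for evidentiality.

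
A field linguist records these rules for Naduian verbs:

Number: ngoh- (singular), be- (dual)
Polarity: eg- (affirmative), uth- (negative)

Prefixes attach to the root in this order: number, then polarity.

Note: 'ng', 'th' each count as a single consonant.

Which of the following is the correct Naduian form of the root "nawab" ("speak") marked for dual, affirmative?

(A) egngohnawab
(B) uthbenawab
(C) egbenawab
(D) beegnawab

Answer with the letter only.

C

Attach number dual be- → benawab.
Attach polarity affirmative eg- → egbenawab.
So the correct form is egbenawab, option (C).
(B) uthbenawab is wrong: it uses negative instead of affirmative for polarity.
(A) egngohnawab is wrong: it uses singular instead of dual for number.
(D) beegnawab is wrong: it has the affixes in the wrong order.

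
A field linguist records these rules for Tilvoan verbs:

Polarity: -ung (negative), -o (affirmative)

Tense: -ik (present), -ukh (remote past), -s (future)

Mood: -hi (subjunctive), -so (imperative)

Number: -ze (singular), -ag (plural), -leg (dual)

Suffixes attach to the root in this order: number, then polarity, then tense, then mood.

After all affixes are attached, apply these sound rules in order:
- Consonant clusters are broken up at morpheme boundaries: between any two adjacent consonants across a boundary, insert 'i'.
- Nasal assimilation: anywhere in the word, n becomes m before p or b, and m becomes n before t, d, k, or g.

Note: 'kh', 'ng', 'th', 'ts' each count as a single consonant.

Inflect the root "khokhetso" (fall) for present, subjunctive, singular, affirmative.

Attach number singular -ze → khokhetsoze.
Attach polarity affirmative -o → khokhetsozeo.
Attach tense present -ik → khokhetsozeoik.
Attach mood subjunctive -hi → khokhetsozeoikhi.
Apply epenthesis: khokhetsozeoikhi → khokhetsozeoikihi.
Nasal assimilation: no change.

khokhetsozeoikihi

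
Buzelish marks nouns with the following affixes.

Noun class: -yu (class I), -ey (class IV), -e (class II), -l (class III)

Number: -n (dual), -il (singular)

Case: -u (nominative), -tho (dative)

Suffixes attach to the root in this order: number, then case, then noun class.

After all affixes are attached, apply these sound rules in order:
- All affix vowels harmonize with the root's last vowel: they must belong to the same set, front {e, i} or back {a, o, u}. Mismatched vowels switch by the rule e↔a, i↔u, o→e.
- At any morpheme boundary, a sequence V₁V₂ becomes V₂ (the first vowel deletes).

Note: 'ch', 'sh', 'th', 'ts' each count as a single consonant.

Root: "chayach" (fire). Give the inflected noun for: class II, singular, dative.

Attach number singular -il → chayachil.
Attach case dative -tho → chayachiltho.
Attach noun class class II -e → chayachilthoe.
Apply vowel harmony: chayachilthoe → chayachulthoa.
Apply vowel deletion: chayachulthoa → chayachultha.

chayachultha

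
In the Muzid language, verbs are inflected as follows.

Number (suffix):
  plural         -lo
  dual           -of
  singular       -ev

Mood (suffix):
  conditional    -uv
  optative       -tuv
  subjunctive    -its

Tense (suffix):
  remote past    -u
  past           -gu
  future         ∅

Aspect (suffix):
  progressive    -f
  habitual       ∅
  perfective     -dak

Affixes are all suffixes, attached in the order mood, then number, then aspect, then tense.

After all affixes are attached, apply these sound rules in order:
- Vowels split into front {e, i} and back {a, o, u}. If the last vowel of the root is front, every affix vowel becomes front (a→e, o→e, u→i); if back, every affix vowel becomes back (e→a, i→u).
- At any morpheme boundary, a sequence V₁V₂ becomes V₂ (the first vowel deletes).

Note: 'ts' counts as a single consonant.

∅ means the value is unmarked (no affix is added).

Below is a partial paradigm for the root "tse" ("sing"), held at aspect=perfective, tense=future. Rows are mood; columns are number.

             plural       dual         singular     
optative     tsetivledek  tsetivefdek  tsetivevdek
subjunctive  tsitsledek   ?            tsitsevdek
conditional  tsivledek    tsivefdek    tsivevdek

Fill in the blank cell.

tsitsefdek

Attach mood subjunctive -its → tseits.
Attach number dual -of → tseitsof.
Attach aspect perfective -dak → tseitsofdak.
tense = future: zero marking, form stays tseitsofdak.
Apply vowel harmony: tseitsofdak → tseitsefdek.
Apply vowel deletion: tseitsefdek → tsitsefdek.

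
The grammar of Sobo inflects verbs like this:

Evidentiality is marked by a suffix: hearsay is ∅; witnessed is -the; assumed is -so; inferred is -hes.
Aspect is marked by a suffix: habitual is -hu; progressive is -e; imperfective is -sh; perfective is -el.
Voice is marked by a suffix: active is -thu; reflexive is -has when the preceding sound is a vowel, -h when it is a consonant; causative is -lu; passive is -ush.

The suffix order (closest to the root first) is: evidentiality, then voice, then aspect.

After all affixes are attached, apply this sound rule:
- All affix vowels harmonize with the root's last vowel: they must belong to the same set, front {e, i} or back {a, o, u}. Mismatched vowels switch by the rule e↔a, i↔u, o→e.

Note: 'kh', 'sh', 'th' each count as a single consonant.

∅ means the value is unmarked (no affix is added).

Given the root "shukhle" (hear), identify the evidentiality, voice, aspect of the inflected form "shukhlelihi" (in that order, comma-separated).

Segment: shukhle-lu-hu.
evidentiality: ∅ → hearsay.
voice: -lu → causative.
aspect: -hu → habitual.

hearsay, causative, habitual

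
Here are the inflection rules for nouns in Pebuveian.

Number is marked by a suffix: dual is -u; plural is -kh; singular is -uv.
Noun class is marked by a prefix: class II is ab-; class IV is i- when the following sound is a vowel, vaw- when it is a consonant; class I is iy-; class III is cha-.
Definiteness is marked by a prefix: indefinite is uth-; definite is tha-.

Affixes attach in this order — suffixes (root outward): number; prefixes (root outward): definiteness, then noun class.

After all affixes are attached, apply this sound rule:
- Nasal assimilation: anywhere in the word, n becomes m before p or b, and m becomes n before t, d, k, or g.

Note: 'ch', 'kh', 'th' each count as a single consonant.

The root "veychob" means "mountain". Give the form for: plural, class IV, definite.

Attach number plural -kh → veychobkh.
Attach definiteness definite tha- → thaveychobkh.
Attach noun class class IV vaw- (before consonant 'th') → vawthaveychobkh.
Nasal assimilation: no change.

vawthaveychobkh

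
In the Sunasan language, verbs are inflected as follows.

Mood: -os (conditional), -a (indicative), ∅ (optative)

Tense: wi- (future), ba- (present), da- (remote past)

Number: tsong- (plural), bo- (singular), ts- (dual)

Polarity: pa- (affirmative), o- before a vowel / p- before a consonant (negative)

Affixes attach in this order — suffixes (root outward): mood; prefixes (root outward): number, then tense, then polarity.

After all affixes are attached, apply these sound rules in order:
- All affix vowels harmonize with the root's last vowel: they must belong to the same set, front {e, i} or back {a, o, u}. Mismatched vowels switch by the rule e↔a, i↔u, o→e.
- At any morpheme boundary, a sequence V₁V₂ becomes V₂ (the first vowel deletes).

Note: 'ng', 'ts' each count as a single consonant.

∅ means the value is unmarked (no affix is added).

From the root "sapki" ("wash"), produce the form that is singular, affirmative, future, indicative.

pewibesapke

Attach number singular bo- → bosapki.
Attach mood indicative -a → bosapkia.
Attach tense future wi- → wibosapkia.
Attach polarity affirmative pa- → pawibosapkia.
Apply vowel harmony: pawibosapkia → pewibesapkie.
Apply vowel deletion: pewibesapkie → pewibesapke.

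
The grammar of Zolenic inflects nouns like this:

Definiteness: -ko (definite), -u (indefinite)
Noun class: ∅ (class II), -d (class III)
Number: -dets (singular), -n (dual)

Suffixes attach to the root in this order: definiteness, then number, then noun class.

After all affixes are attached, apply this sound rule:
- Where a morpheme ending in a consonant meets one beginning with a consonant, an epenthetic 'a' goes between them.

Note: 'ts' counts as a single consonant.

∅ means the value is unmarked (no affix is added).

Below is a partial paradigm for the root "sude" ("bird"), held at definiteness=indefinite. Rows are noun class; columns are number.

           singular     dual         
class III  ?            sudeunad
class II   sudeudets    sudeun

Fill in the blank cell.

sudeudetsad

Attach definiteness indefinite -u → sudeu.
Attach number singular -dets → sudeudets.
Attach noun class class III -d → sudeudetsd.
Apply epenthesis: sudeudetsd → sudeudetsad.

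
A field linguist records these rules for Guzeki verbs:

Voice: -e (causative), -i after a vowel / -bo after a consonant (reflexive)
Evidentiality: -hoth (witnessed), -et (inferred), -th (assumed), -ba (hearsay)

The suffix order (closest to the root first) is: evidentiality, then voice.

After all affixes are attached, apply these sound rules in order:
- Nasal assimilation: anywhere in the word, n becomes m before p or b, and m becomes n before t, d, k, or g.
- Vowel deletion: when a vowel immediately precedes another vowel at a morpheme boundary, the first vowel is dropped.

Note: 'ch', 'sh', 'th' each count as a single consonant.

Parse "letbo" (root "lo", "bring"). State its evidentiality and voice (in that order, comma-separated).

inferred, reflexive

Segment: lo-et-bo.
evidentiality: -et → inferred.
voice: -i/bo → reflexive.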